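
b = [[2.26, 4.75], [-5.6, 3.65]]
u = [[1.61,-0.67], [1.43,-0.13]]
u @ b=[[7.39, 5.2], [3.96, 6.32]]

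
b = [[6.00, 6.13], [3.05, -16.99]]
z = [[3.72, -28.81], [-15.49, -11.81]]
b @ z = [[-72.63, -245.26], [274.52, 112.78]]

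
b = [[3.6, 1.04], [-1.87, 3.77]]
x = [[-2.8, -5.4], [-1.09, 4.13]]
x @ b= [[0.02, -23.27], [-11.65, 14.44]]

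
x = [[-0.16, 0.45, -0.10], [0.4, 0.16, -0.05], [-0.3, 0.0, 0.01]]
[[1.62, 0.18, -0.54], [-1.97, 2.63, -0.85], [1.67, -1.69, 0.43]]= x@[[-5.67, 5.65, -1.29], [0.94, 2.61, -0.67], [-2.89, 0.86, 4.44]]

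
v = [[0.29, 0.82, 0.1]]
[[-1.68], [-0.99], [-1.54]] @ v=[[-0.49, -1.38, -0.17],[-0.29, -0.81, -0.1],[-0.45, -1.26, -0.15]]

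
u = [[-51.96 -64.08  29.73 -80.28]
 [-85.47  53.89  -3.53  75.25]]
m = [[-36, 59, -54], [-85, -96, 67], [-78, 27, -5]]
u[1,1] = 53.89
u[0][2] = 29.73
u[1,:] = [-85.47, 53.89, -3.53, 75.25]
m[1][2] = 67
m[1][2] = 67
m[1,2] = 67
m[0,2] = -54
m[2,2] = -5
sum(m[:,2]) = 8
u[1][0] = -85.47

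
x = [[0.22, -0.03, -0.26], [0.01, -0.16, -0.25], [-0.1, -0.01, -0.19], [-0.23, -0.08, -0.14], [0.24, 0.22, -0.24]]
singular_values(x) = [0.53, 0.41, 0.2]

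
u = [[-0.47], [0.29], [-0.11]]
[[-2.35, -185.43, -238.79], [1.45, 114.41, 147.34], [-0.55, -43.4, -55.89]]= u @ [[5.0, 394.53, 508.06]]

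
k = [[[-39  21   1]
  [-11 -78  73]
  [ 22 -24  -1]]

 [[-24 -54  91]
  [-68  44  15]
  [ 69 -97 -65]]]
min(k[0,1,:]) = -78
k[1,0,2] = 91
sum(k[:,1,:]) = -25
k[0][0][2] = 1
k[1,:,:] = [[-24, -54, 91], [-68, 44, 15], [69, -97, -65]]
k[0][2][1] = -24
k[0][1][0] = -11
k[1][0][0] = -24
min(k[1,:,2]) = -65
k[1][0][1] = -54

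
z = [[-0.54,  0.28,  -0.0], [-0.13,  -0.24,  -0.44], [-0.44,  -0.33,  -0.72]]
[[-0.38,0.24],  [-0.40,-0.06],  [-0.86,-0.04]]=z@ [[1.13, -0.0], [0.83, 0.87], [0.13, -0.34]]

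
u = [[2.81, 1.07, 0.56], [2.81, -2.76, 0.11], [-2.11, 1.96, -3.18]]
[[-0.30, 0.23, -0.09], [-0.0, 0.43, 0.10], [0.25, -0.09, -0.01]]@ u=[[-0.01, -1.13, 0.14], [1.0, -0.99, -0.27], [0.47, 0.50, 0.16]]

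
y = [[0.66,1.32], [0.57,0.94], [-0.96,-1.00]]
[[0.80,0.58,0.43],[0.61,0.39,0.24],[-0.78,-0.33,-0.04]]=y@[[0.39, -0.24, -0.63], [0.41, 0.56, 0.64]]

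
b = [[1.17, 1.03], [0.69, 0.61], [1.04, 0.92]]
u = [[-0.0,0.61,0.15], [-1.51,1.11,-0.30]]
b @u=[[-1.56, 1.86, -0.13], [-0.92, 1.10, -0.08], [-1.39, 1.66, -0.12]]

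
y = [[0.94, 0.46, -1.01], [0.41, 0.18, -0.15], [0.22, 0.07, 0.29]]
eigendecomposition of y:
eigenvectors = [[(-0.77+0j), (-0.77-0j), (0.38+0j)], [-0.45+0.11j, (-0.45-0.11j), -0.92+0.00j], [-0.38+0.21j, (-0.38-0.21j), -0.07+0.00j]]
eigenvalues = [(0.7+0.2j), (0.7-0.2j), 0j]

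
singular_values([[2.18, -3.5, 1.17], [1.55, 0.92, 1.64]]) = [4.33, 2.37]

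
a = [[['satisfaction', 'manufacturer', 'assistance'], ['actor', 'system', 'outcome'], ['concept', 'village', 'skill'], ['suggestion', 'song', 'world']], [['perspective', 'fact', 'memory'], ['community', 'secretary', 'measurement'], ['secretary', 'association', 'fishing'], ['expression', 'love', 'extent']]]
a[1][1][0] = 'community'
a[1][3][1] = 'love'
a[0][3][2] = 'world'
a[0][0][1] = 'manufacturer'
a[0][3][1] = 'song'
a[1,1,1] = 'secretary'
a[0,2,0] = 'concept'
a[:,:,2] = [['assistance', 'outcome', 'skill', 'world'], ['memory', 'measurement', 'fishing', 'extent']]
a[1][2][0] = 'secretary'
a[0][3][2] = 'world'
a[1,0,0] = 'perspective'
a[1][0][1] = 'fact'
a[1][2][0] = 'secretary'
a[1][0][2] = 'memory'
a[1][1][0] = 'community'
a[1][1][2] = 'measurement'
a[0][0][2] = 'assistance'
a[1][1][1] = 'secretary'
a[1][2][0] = 'secretary'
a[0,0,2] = 'assistance'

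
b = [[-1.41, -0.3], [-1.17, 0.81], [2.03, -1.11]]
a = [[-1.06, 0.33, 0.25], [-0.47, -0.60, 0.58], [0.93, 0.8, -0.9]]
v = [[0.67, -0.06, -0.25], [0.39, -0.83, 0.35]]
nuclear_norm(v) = 1.68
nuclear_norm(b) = 3.84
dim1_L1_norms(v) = [0.98, 1.57]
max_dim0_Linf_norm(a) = 1.06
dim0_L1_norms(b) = [4.61, 2.22]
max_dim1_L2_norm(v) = 0.98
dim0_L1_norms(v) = [1.06, 0.89, 0.6]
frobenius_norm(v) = 1.22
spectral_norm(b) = 2.94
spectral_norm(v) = 1.03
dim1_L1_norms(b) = [1.71, 1.98, 3.14]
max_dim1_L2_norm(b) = 2.31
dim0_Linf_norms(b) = [2.03, 1.11]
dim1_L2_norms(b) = [1.44, 1.42, 2.31]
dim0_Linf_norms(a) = [1.06, 0.8, 0.9]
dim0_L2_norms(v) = [0.78, 0.83, 0.43]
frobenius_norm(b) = 3.08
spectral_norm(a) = 1.92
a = b @ v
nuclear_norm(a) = 2.84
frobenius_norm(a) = 2.13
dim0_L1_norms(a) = [2.46, 1.73, 1.73]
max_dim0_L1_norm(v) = 1.06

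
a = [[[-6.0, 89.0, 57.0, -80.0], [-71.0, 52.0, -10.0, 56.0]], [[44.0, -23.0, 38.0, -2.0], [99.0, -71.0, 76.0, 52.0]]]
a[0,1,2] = -10.0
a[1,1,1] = -71.0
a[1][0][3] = -2.0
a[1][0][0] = 44.0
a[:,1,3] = [56.0, 52.0]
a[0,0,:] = [-6.0, 89.0, 57.0, -80.0]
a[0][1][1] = 52.0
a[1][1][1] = -71.0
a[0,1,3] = 56.0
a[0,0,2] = 57.0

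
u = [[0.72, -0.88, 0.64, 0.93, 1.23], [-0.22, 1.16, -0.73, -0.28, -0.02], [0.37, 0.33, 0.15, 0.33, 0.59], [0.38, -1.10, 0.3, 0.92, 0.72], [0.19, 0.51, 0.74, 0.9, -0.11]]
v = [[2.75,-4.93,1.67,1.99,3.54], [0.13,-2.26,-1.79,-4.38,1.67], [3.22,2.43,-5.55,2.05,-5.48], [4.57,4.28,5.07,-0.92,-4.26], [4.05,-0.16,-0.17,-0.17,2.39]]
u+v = [[3.47, -5.81, 2.31, 2.92, 4.77], [-0.09, -1.10, -2.52, -4.66, 1.65], [3.59, 2.76, -5.40, 2.38, -4.89], [4.95, 3.18, 5.37, 0.0, -3.54], [4.24, 0.35, 0.57, 0.73, 2.28]]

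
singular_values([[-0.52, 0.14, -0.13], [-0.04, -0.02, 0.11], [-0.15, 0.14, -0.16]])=[0.6, 0.18, 0.04]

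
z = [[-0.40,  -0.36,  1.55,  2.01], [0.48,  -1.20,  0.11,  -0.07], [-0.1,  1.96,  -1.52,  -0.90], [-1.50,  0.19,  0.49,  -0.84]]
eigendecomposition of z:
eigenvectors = [[-0.66+0.00j, (-0.66-0j), (0.06+0j), (0.47+0j)], [0.02+0.14j, (0.02-0.14j), (0.28+0j), 0.32+0.00j], [0.42-0.01j, (0.42+0.01j), -0.75+0.00j, 0.70+0.00j], [(-0.08-0.6j), (-0.08+0.6j), (0.59+0j), (-0.43+0j)]]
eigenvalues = [(-1.14+1.94j), (-1.14-1.94j), (-1.53+0j), (-0.15+0j)]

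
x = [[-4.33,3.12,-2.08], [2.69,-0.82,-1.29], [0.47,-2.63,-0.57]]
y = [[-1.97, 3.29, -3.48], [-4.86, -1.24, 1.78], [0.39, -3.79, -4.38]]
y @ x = [[15.74, 0.31, 1.84], [18.54, -18.83, 10.69], [-13.94, 15.84, 6.57]]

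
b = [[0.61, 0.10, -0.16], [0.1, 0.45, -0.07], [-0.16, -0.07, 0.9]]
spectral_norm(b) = 0.99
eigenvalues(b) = [0.99, 0.57, 0.4]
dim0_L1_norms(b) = [0.87, 0.62, 1.13]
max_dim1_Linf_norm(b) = 0.9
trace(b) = 1.96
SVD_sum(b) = [[0.18, 0.08, -0.37],[0.08, 0.04, -0.17],[-0.37, -0.17, 0.78]] + [[0.35, 0.18, 0.21],[0.18, 0.09, 0.10],[0.21, 0.1, 0.12]] + [[0.08, -0.16, 0.00],[-0.16, 0.32, -0.01],[0.0, -0.01, 0.0]]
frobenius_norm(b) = 1.21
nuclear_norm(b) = 1.96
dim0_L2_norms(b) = [0.64, 0.47, 0.92]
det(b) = 0.23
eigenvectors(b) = [[-0.42, -0.79, -0.44], [-0.19, -0.40, 0.9], [0.89, -0.46, -0.02]]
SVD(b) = [[-0.42, 0.79, -0.44], [-0.19, 0.4, 0.9], [0.89, 0.46, -0.02]] @ diag([0.9914380139929981, 0.5667264417581346, 0.4018355442488673]) @ [[-0.42, -0.19, 0.89], [0.79, 0.40, 0.46], [-0.44, 0.90, -0.02]]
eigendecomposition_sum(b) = [[0.18, 0.08, -0.37], [0.08, 0.04, -0.17], [-0.37, -0.17, 0.78]] + [[0.35, 0.18, 0.21], [0.18, 0.09, 0.10], [0.21, 0.1, 0.12]] + [[0.08, -0.16, 0.00], [-0.16, 0.32, -0.01], [0.0, -0.01, 0.00]]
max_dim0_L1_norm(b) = 1.13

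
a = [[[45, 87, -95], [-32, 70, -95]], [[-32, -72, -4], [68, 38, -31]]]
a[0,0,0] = 45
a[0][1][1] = 70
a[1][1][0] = 68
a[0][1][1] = 70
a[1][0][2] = -4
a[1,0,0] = -32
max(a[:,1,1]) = 70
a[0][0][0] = 45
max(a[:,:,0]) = 68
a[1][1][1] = 38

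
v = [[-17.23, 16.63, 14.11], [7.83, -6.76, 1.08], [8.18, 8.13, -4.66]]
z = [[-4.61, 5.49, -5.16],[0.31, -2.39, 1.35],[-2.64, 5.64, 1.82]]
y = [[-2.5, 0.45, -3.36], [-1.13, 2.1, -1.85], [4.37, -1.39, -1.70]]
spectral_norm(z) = 10.22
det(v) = 2040.67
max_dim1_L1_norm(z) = 15.26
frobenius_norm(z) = 11.30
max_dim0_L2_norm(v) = 20.62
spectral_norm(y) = 5.62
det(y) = 36.41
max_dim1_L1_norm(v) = 47.97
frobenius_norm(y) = 7.13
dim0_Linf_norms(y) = [4.37, 2.1, 3.36]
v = z @ y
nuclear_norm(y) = 11.29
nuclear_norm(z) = 16.07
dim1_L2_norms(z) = [8.83, 2.76, 6.49]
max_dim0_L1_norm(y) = 8.0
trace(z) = -5.18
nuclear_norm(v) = 47.16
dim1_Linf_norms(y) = [3.36, 2.1, 4.37]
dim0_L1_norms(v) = [33.24, 31.52, 19.85]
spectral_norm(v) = 29.20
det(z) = 56.03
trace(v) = -28.65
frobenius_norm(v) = 32.18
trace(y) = -2.10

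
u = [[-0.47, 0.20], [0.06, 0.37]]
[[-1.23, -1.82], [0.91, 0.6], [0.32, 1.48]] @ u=[[0.47, -0.92], [-0.39, 0.40], [-0.06, 0.61]]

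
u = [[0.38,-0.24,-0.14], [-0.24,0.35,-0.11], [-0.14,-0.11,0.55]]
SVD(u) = [[-0.64,-0.39,-0.66], [0.27,0.69,-0.67], [0.72,-0.61,-0.34]] @ diag([0.6349358643689782, 0.5840684692965665, 0.060995666334455294]) @ [[-0.64, 0.27, 0.72], [-0.39, 0.69, -0.61], [-0.66, -0.67, -0.34]]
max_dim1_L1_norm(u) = 0.8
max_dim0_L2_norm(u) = 0.58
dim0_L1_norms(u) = [0.76, 0.7, 0.8]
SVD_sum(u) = [[0.26, -0.11, -0.29], [-0.11, 0.04, 0.12], [-0.29, 0.12, 0.33]] + [[0.09, -0.16, 0.14], [-0.16, 0.28, -0.24], [0.14, -0.24, 0.22]] + [[0.03, 0.03, 0.01], [0.03, 0.03, 0.01], [0.01, 0.01, 0.01]]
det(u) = 0.02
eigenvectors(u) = [[0.66, 0.64, 0.39], [0.67, -0.27, -0.69], [0.34, -0.72, 0.61]]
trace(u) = 1.28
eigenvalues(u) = [0.06, 0.63, 0.58]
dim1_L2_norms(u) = [0.47, 0.44, 0.58]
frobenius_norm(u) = 0.86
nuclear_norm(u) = 1.28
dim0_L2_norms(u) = [0.47, 0.44, 0.58]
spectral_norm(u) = 0.63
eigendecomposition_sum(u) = [[0.03, 0.03, 0.01], [0.03, 0.03, 0.01], [0.01, 0.01, 0.01]] + [[0.26, -0.11, -0.29], [-0.11, 0.04, 0.12], [-0.29, 0.12, 0.33]] + [[0.09, -0.16, 0.14], [-0.16, 0.28, -0.24], [0.14, -0.24, 0.22]]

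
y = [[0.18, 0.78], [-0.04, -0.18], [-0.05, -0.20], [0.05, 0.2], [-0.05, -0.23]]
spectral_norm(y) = 0.90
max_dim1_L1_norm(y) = 0.96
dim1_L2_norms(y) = [0.8, 0.18, 0.21, 0.21, 0.24]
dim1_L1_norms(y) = [0.96, 0.22, 0.25, 0.25, 0.28]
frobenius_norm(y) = 0.90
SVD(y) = [[-0.89, 0.09], [0.2, -0.26], [0.23, 0.58], [-0.23, -0.58], [0.26, -0.51]] @ diag([0.9028627043518836, 0.006239959166820976]) @ [[-0.23, -0.97], [-0.97, 0.23]]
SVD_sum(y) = [[0.18, 0.78], [-0.04, -0.18], [-0.05, -0.2], [0.05, 0.20], [-0.05, -0.23]] + [[-0.0, 0.0], [0.00, -0.0], [-0.0, 0.0], [0.0, -0.0], [0.0, -0.00]]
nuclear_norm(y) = 0.91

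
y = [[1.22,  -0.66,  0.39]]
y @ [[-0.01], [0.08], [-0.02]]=[[-0.07]]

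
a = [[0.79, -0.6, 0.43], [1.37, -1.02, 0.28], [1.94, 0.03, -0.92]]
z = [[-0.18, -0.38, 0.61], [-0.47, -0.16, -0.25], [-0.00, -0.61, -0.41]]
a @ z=[[0.14, -0.47, 0.46], [0.23, -0.53, 0.98], [-0.36, -0.18, 1.55]]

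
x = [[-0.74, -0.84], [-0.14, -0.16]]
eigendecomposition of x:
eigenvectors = [[-0.98, 0.75], [-0.19, -0.66]]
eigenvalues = [-0.9, -0.0]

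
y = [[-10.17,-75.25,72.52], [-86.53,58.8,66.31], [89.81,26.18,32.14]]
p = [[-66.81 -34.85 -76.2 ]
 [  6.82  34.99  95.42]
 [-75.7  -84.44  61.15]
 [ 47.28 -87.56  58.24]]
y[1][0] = -86.53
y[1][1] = 58.8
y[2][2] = 32.14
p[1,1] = 34.99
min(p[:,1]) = -87.56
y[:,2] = [72.52, 66.31, 32.14]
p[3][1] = -87.56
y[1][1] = 58.8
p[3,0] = 47.28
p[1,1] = 34.99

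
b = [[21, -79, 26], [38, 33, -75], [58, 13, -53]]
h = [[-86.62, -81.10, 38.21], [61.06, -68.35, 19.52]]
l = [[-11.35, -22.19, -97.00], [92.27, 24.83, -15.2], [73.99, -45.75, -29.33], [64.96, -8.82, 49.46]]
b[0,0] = 21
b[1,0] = 38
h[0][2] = 38.21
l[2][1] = -45.75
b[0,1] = -79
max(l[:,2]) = 49.46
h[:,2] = [38.21, 19.52]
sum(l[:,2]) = -92.07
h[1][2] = 19.52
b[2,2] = -53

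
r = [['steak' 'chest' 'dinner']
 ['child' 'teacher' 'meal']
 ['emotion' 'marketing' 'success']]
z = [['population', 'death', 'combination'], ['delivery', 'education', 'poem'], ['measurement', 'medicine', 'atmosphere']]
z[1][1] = 'education'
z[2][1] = 'medicine'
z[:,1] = ['death', 'education', 'medicine']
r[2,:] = ['emotion', 'marketing', 'success']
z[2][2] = 'atmosphere'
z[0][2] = 'combination'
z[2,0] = 'measurement'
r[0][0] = 'steak'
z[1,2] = 'poem'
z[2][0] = 'measurement'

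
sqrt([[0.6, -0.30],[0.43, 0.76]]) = [[0.80, -0.18], [0.25, 0.9]]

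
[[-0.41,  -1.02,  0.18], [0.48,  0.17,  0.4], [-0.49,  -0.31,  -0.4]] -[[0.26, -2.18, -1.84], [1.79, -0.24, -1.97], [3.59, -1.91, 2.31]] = [[-0.67,1.16,2.02], [-1.31,0.41,2.37], [-4.08,1.60,-2.71]]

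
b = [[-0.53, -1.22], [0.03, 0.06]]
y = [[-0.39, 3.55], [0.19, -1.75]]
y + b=[[-0.92, 2.33], [0.22, -1.69]]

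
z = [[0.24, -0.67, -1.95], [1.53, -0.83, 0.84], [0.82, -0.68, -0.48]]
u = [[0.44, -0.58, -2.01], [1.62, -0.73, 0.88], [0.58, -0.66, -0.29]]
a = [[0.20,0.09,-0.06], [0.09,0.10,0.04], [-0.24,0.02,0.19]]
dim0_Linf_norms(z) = [1.53, 0.83, 1.95]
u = a + z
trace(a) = 0.49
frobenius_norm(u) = 3.06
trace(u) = -0.58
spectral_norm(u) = 2.24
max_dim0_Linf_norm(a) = 0.24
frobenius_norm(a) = 0.41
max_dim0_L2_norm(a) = 0.33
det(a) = -0.00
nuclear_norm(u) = 4.54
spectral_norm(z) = 2.24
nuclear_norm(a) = 0.54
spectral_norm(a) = 0.37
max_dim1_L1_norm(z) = 3.2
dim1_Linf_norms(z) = [1.95, 1.53, 0.82]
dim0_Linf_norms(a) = [0.24, 0.1, 0.19]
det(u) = 1.08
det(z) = -0.02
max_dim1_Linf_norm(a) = 0.24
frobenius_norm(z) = 3.07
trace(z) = -1.07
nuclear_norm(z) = 4.34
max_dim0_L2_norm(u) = 2.21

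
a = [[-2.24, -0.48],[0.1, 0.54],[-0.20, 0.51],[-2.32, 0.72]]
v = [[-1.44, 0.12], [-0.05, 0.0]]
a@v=[[3.25, -0.27], [-0.17, 0.01], [0.26, -0.02], [3.3, -0.28]]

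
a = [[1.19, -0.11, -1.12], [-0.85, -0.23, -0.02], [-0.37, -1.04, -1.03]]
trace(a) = -0.07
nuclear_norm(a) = 3.55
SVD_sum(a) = [[0.81, -0.49, -1.22], [-0.19, 0.11, 0.28], [0.50, -0.3, -0.75]] + [[0.41,0.31,0.15], [-0.60,-0.46,-0.22], [-0.89,-0.69,-0.32]] + [[-0.03, 0.06, -0.04], [-0.06, 0.12, -0.09], [0.03, -0.05, 0.04]]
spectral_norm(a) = 1.85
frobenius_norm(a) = 2.40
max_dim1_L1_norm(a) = 2.44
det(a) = -0.54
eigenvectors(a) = [[-0.38, -0.84, 0.48], [-0.27, 0.53, -0.75], [-0.89, -0.12, 0.45]]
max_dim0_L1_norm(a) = 2.41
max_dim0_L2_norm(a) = 1.52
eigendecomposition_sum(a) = [[-0.18, -0.38, -0.45], [-0.13, -0.27, -0.32], [-0.43, -0.89, -1.05]] + [[1.54, 0.51, -0.81], [-0.98, -0.32, 0.52], [0.21, 0.07, -0.11]] + [[-0.17, -0.23, 0.14],[0.26, 0.36, -0.22],[-0.16, -0.21, 0.13]]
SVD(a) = [[-0.84, 0.35, -0.42],  [0.19, -0.52, -0.83],  [-0.51, -0.78, 0.37]] @ diag([1.8474870639726422, 1.5122635767610495, 0.19403716874769622]) @ [[-0.53, 0.31, 0.79], [0.76, 0.59, 0.27], [0.38, -0.75, 0.55]]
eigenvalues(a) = [-1.5, 1.11, 0.33]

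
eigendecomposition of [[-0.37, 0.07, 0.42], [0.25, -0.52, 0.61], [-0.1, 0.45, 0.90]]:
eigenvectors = [[0.16,0.73,0.28], [0.95,0.67,0.38], [-0.27,-0.17,0.88]]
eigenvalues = [-0.65, -0.41, 1.06]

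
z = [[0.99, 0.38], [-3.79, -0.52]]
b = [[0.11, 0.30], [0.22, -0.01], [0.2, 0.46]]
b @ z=[[-1.03, -0.11],[0.26, 0.09],[-1.55, -0.16]]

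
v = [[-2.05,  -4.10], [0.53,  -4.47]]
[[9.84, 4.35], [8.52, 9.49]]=v @[[-0.80, 1.72], [-2.00, -1.92]]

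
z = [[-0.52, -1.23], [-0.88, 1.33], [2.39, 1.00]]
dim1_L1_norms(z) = [1.75, 2.21, 3.39]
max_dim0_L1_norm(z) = 3.79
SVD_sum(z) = [[-0.92, -0.49], [-0.13, -0.07], [2.27, 1.22]] + [[0.4, -0.74], [-0.75, 1.4], [0.12, -0.22]]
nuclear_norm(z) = 4.60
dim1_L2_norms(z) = [1.34, 1.59, 2.59]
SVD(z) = [[-0.37, 0.46], [-0.05, -0.88], [0.93, 0.14]] @ diag([2.7843792314335793, 1.8127140688926513]) @ [[0.88,0.47], [0.47,-0.88]]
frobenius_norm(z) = 3.32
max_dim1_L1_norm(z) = 3.39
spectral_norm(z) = 2.78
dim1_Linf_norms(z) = [1.23, 1.33, 2.39]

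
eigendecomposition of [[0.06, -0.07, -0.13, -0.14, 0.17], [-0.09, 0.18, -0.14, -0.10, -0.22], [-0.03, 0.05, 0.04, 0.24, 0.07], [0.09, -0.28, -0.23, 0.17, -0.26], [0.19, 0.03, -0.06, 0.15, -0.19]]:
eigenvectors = [[-0.37+0.25j, (-0.37-0.25j), -0.47+0.00j, 0.08+0.09j, 0.08-0.09j], [-0.59+0.00j, -0.59-0.00j, (0.12+0j), (0.41+0.02j), (0.41-0.02j)], [0.40-0.11j, 0.40+0.11j, -0.54+0.00j, -0.21-0.51j, (-0.21+0.51j)], [(0.51-0.04j), (0.51+0.04j), 0.29+0.00j, (0.6+0j), (0.6-0j)], [-0.06+0.11j, (-0.06-0.11j), (0.61+0j), (0.28-0.28j), 0.28+0.28j]]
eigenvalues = [(0.28+0.05j), (0.28-0.05j), (-0.21+0j), (-0.05+0.32j), (-0.05-0.32j)]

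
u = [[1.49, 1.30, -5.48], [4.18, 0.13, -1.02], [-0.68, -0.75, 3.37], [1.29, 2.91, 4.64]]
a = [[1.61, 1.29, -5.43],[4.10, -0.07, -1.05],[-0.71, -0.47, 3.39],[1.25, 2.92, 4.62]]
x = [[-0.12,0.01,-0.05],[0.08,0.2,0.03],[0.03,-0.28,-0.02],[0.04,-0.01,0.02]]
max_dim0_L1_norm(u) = 14.51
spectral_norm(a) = 8.11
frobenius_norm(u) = 9.82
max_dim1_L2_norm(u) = 5.83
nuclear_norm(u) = 15.59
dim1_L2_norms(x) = [0.13, 0.22, 0.28, 0.05]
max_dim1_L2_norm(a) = 5.81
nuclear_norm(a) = 15.47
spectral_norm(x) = 0.35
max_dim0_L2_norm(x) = 0.34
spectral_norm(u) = 8.11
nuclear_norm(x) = 0.53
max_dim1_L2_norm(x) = 0.28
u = x + a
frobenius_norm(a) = 9.76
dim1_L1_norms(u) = [8.27, 5.33, 4.8, 8.84]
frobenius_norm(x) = 0.38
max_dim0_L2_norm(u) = 8.0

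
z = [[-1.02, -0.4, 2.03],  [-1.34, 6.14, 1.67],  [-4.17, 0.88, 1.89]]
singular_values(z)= [7.09, 4.15, 1.4]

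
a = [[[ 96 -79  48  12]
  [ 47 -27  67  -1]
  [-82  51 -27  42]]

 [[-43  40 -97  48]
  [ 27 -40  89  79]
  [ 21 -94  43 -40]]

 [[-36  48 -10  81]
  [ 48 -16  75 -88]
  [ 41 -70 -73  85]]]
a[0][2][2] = -27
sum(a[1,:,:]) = 33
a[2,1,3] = -88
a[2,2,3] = 85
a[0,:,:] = [[96, -79, 48, 12], [47, -27, 67, -1], [-82, 51, -27, 42]]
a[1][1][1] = -40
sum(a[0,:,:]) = 147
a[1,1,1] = -40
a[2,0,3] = 81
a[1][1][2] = 89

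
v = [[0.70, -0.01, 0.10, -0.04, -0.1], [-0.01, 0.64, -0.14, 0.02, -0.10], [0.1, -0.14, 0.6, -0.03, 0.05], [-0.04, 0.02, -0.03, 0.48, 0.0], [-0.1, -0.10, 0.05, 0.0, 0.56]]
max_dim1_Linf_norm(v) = 0.7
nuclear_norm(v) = 2.98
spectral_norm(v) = 0.83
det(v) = 0.06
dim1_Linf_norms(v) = [0.7, 0.64, 0.6, 0.48, 0.56]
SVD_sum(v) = [[0.16, -0.22, 0.23, -0.05, 0.06], [-0.22, 0.30, -0.31, 0.07, -0.09], [0.23, -0.31, 0.32, -0.07, 0.09], [-0.05, 0.07, -0.07, 0.02, -0.02], [0.06, -0.09, 0.09, -0.02, 0.03]] + [[0.42, 0.22, -0.01, -0.04, -0.31],[0.22, 0.11, -0.01, -0.02, -0.16],[-0.01, -0.01, 0.0, 0.00, 0.01],[-0.04, -0.02, 0.00, 0.00, 0.03],[-0.31, -0.16, 0.01, 0.03, 0.23]] + [[0.0, -0.0, -0.00, 0.02, -0.0],  [-0.00, 0.03, 0.0, -0.12, 0.03],  [-0.0, 0.00, 0.0, -0.00, 0.0],  [0.02, -0.12, -0.00, 0.40, -0.11],  [-0.00, 0.03, 0.0, -0.11, 0.03]] + [[0.0, 0.02, 0.02, 0.01, 0.01], [0.02, 0.19, 0.15, 0.10, 0.14], [0.02, 0.15, 0.12, 0.08, 0.11], [0.01, 0.10, 0.08, 0.05, 0.07], [0.01, 0.14, 0.11, 0.07, 0.10]] + [[0.11, -0.02, -0.13, 0.03, 0.14], [-0.02, 0.00, 0.03, -0.01, -0.03], [-0.13, 0.03, 0.16, -0.03, -0.16], [0.03, -0.01, -0.03, 0.01, 0.03], [0.14, -0.03, -0.16, 0.03, 0.17]]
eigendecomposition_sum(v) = [[0.16, -0.22, 0.23, -0.05, 0.06],[-0.22, 0.30, -0.31, 0.07, -0.09],[0.23, -0.31, 0.32, -0.07, 0.09],[-0.05, 0.07, -0.07, 0.02, -0.02],[0.06, -0.09, 0.09, -0.02, 0.03]] + [[0.42, 0.22, -0.01, -0.04, -0.31], [0.22, 0.11, -0.01, -0.02, -0.16], [-0.01, -0.01, 0.00, 0.00, 0.01], [-0.04, -0.02, 0.0, 0.00, 0.03], [-0.31, -0.16, 0.01, 0.03, 0.23]] + [[0.11, -0.02, -0.13, 0.03, 0.14], [-0.02, 0.0, 0.03, -0.01, -0.03], [-0.13, 0.03, 0.16, -0.03, -0.16], [0.03, -0.01, -0.03, 0.01, 0.03], [0.14, -0.03, -0.16, 0.03, 0.17]] + [[0.0,0.02,0.02,0.01,0.01], [0.02,0.19,0.15,0.10,0.14], [0.02,0.15,0.12,0.08,0.11], [0.01,0.1,0.08,0.05,0.07], [0.01,0.14,0.11,0.07,0.10]] + [[0.0, -0.0, -0.00, 0.02, -0.0],[-0.00, 0.03, 0.00, -0.12, 0.03],[-0.0, 0.00, 0.0, -0.00, 0.0],[0.02, -0.12, -0.0, 0.40, -0.11],[-0.00, 0.03, 0.0, -0.11, 0.03]]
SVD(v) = [[-0.45, -0.74, -0.04, 0.07, -0.49], [0.6, -0.38, 0.27, 0.64, 0.10], [-0.62, 0.03, 0.01, 0.51, 0.59], [0.14, 0.07, -0.93, 0.32, -0.12], [-0.17, 0.54, 0.26, 0.47, -0.62]] @ diag([0.8268025842154185, 0.7687450054275092, 0.472705048311267, 0.4641475727089541, 0.4475997893368512]) @ [[-0.45,0.6,-0.62,0.14,-0.17], [-0.74,-0.38,0.03,0.07,0.54], [-0.04,0.27,0.01,-0.93,0.26], [0.07,0.64,0.51,0.32,0.47], [-0.49,0.10,0.59,-0.12,-0.62]]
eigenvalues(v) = [0.83, 0.77, 0.45, 0.46, 0.47]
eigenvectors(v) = [[0.45,  -0.74,  -0.49,  -0.07,  -0.04], [-0.60,  -0.38,  0.10,  -0.64,  0.27], [0.62,  0.03,  0.59,  -0.51,  0.01], [-0.14,  0.07,  -0.12,  -0.32,  -0.93], [0.17,  0.54,  -0.62,  -0.47,  0.26]]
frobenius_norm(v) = 1.38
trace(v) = 2.98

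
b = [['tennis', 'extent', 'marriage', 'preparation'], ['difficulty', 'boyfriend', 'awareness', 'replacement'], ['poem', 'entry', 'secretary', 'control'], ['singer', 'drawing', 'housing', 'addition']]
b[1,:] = ['difficulty', 'boyfriend', 'awareness', 'replacement']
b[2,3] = 'control'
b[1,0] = 'difficulty'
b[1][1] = 'boyfriend'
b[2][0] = 'poem'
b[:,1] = ['extent', 'boyfriend', 'entry', 'drawing']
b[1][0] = 'difficulty'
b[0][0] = 'tennis'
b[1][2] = 'awareness'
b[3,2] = 'housing'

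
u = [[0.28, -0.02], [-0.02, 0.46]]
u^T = [[0.28, -0.02],[-0.02, 0.46]]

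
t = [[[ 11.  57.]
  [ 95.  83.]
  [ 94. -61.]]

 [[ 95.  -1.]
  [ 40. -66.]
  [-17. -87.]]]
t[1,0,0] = 95.0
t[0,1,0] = 95.0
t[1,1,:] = [40.0, -66.0]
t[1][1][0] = 40.0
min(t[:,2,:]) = -87.0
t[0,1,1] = 83.0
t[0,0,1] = 57.0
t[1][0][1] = -1.0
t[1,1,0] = 40.0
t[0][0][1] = 57.0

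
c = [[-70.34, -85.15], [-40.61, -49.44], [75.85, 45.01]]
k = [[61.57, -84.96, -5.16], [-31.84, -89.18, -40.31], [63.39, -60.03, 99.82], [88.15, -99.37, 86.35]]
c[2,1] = 45.01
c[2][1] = 45.01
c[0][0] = -70.34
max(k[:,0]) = 88.15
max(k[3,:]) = 88.15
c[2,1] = 45.01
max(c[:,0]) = 75.85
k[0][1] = -84.96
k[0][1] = -84.96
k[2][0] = 63.39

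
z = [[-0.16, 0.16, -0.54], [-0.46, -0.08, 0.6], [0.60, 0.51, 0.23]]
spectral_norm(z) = 0.91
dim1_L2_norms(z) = [0.59, 0.76, 0.82]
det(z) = 0.23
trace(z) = -0.01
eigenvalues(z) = [(-0.3+0.55j), (-0.3-0.55j), (0.58+0j)]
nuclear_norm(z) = 2.03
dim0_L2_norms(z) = [0.77, 0.54, 0.84]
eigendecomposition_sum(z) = [[-0.06+0.35j, (0.14+0.15j), -0.20-0.02j], [(-0.28-0.22j), -0.20+0.06j, (0.11-0.17j)], [0.26+0.08j, (0.13-0.09j), (-0.04+0.15j)]] + [[-0.06-0.35j,(0.14-0.15j),(-0.2+0.02j)],[(-0.28+0.22j),-0.20-0.06j,0.11+0.17j],[(0.26-0.08j),0.13+0.09j,(-0.04-0.15j)]] + [[(-0.04-0j), -0.12-0.00j, -0.14-0.00j],[(0.11+0j), (0.32+0j), (0.38+0j)],[0.09+0.00j, 0.26+0.00j, (0.3+0j)]]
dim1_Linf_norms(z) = [0.54, 0.6, 0.6]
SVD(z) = [[0.19, -0.62, -0.76], [-0.71, 0.45, -0.54], [0.68, 0.65, -0.35]] @ diag([0.9059032862138126, 0.8250714780585944, 0.3039675839974081]) @ [[0.77, 0.48, -0.41], [0.34, 0.24, 0.91], [0.53, -0.85, 0.02]]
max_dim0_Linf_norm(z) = 0.6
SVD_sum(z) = [[0.14, 0.08, -0.07], [-0.5, -0.31, 0.27], [0.47, 0.29, -0.25]] + [[-0.17, -0.12, -0.46], [0.13, 0.09, 0.34], [0.18, 0.13, 0.49]] + [[-0.12,0.20,-0.0],[-0.09,0.14,-0.00],[-0.06,0.09,-0.0]]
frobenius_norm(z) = 1.26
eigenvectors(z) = [[0.29+0.55j,(0.29-0.55j),-0.28+0.00j], [-0.63+0.00j,-0.63-0.00j,0.75+0.00j], [(0.45-0.16j),0.45+0.16j,0.61+0.00j]]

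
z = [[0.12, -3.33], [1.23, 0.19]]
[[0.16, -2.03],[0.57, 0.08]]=z @ [[0.47, -0.03], [-0.03, 0.61]]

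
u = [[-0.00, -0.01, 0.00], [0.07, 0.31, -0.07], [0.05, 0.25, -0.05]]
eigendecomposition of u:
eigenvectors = [[-0.03, 0.71, -0.26], [0.77, -0.00, 0.28], [0.64, 0.71, 0.93]]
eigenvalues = [0.25, 0.0, 0.01]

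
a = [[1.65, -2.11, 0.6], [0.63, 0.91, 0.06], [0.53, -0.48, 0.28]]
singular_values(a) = [2.86, 1.07, 0.1]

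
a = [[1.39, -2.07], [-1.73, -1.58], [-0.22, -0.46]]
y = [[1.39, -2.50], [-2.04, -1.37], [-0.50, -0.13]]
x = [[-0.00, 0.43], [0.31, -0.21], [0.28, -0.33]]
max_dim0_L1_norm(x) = 0.97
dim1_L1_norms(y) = [3.89, 3.41, 0.63]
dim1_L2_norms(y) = [2.86, 2.46, 0.52]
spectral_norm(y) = 2.89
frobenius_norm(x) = 0.72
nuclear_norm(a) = 4.87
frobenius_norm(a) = 3.46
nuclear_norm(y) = 5.37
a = x + y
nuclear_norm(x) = 0.94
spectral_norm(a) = 2.64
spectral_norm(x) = 0.66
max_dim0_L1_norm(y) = 4.0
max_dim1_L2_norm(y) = 2.86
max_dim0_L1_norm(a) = 4.11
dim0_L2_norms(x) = [0.42, 0.58]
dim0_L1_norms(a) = [3.34, 4.11]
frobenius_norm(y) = 3.81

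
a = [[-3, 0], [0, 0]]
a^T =[[-3, 0], [0, 0]]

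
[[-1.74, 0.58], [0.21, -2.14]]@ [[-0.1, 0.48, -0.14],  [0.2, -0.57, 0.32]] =[[0.29,-1.17,0.43], [-0.45,1.32,-0.71]]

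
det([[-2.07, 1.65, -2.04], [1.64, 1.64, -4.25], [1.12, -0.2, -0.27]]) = -0.031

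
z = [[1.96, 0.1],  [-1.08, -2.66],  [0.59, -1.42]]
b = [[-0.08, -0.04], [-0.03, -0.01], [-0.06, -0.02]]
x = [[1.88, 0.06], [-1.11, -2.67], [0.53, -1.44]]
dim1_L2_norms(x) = [1.88, 2.89, 1.53]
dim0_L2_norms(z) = [2.31, 3.02]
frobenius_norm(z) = 3.80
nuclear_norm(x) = 5.20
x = z + b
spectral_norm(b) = 0.11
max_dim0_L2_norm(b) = 0.1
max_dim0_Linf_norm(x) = 2.67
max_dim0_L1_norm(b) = 0.17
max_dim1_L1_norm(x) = 3.78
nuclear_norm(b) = 0.12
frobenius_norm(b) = 0.11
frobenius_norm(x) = 3.78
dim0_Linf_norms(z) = [1.96, 2.66]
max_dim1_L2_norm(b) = 0.09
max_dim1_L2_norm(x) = 2.89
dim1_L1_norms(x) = [1.94, 3.78, 1.97]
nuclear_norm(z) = 5.26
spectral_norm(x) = 3.20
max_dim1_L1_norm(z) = 3.74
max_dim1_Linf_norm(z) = 2.66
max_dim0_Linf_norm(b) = 0.08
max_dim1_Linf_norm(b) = 0.08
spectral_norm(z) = 3.18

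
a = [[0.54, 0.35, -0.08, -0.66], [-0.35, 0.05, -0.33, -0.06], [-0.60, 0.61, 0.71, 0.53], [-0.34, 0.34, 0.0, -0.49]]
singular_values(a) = [1.34, 0.91, 0.65, 0.18]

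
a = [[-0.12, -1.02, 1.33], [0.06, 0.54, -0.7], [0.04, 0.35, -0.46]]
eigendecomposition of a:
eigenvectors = [[-0.86, -0.82, 0.96],[0.41, 0.5, 0.19],[0.3, 0.28, 0.23]]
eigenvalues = [-0.09, 0.06, -0.0]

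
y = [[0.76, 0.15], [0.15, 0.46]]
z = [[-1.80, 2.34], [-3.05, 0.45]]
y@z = [[-1.83,1.85], [-1.67,0.56]]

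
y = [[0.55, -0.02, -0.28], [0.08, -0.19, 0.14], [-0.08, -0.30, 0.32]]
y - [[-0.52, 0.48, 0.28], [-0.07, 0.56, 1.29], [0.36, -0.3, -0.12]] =[[1.07,-0.50,-0.56], [0.15,-0.75,-1.15], [-0.44,0.0,0.44]]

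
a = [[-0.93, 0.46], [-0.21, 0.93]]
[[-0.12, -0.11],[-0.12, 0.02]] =a @ [[0.08, 0.14], [-0.11, 0.05]]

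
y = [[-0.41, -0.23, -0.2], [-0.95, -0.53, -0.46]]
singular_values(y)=[1.29, 0.0]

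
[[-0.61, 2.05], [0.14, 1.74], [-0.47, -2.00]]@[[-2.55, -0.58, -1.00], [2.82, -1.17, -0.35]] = [[7.34, -2.04, -0.11],  [4.55, -2.12, -0.75],  [-4.44, 2.61, 1.17]]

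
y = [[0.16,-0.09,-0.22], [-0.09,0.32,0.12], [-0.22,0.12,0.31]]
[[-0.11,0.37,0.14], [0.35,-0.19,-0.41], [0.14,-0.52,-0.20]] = y @ [[-0.26, 1.53, -0.22], [1.08, 0.05, -1.24], [-0.15, -0.6, -0.31]]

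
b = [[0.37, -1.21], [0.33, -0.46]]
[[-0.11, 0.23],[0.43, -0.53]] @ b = [[0.04, 0.03],[-0.02, -0.28]]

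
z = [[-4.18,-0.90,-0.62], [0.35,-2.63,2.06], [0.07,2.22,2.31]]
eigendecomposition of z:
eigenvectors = [[(0.82+0j), 0.82-0.00j, -0.12+0.00j],[-0.46-0.29j, -0.46+0.29j, (0.33+0j)],[0.15+0.11j, 0.15-0.11j, 0.94+0.00j]]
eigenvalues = [(-3.79+0.24j), (-3.79-0.24j), (3.08+0j)]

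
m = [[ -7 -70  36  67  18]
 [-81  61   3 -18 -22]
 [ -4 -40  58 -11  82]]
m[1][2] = 3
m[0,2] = 36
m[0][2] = 36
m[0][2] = 36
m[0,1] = -70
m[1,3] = -18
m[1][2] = 3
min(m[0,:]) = -70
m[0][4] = 18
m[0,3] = 67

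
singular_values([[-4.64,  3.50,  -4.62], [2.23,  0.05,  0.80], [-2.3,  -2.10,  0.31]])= [7.68, 3.4, 0.17]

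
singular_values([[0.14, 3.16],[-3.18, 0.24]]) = [3.23, 3.12]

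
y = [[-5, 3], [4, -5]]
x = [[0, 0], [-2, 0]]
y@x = [[-6, 0], [10, 0]]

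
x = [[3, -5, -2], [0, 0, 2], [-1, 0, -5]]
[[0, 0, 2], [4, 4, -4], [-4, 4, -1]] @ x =[[-2, 0, -10], [16, -20, 20], [-11, 20, 21]]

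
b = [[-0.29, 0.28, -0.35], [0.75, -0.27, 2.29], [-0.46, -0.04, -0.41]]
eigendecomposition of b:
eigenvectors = [[(0.39+0j), -0.10+0.40j, -0.10-0.40j], [-0.90+0.00j, (-0.86+0j), -0.86-0.00j], [0.20+0.00j, -0.10-0.29j, (-0.1+0.29j)]]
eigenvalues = [(-1.12+0j), (0.07+0.43j), (0.07-0.43j)]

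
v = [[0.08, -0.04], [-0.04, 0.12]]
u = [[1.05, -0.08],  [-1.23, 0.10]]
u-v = [[0.97, -0.04], [-1.19, -0.02]]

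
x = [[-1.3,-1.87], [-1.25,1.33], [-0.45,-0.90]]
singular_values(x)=[2.55, 1.73]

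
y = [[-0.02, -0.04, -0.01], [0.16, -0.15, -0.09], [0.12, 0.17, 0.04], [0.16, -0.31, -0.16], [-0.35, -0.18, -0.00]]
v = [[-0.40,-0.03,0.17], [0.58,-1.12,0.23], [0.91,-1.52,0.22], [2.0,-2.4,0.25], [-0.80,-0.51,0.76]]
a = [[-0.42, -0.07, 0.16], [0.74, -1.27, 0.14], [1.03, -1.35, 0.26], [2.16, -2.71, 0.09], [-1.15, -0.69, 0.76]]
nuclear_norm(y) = 0.91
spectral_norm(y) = 0.46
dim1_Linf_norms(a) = [0.42, 1.27, 1.35, 2.71, 1.15]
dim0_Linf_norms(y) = [0.35, 0.31, 0.16]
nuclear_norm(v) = 5.25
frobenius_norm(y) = 0.64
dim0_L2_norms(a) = [2.79, 3.36, 0.84]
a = v + y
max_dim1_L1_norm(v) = 4.65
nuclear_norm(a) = 5.91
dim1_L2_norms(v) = [0.44, 1.28, 1.79, 3.13, 1.22]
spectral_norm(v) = 3.82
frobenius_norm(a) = 4.44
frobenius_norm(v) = 4.04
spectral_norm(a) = 4.14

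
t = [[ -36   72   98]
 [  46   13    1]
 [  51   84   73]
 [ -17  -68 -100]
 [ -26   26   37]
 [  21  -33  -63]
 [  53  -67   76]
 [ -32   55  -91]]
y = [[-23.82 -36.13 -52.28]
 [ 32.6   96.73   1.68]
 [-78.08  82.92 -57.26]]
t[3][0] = -17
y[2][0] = -78.08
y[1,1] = 96.73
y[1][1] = 96.73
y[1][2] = 1.68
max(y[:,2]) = 1.68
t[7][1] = 55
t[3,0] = -17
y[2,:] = [-78.08, 82.92, -57.26]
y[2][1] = 82.92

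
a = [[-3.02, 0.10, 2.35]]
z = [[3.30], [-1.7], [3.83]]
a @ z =[[-1.14]]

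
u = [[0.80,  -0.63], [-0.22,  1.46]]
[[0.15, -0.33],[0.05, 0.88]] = u @ [[0.24, 0.07], [0.07, 0.61]]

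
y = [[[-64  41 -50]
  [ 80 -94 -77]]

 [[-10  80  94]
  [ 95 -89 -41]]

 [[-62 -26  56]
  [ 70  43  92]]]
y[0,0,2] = -50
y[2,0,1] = -26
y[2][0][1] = -26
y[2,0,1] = -26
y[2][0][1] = -26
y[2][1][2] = 92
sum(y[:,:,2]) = 74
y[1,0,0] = -10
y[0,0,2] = -50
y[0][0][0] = -64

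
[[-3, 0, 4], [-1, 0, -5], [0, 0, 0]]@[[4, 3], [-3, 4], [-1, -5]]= [[-16, -29], [1, 22], [0, 0]]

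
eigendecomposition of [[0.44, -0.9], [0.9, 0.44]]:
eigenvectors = [[(0.71+0j), (0.71-0j)],[0.00-0.71j, 0.71j]]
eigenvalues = [(0.44+0.9j), (0.44-0.9j)]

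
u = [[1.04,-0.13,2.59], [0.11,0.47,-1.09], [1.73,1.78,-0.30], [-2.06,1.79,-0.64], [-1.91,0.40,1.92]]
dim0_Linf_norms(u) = [2.06, 1.79, 2.59]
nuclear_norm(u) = 9.49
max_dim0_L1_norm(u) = 6.85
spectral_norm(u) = 3.56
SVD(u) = [[0.75, -0.04, -0.35], [-0.3, 0.15, -0.07], [-0.07, 0.43, -0.82], [-0.54, -0.50, -0.41], [0.23, -0.73, -0.19]] @ diag([3.5591532218351443, 3.50458875416919, 2.425095051261155]) @ [[0.37, -0.35, 0.86],[0.90, -0.10, -0.42],[-0.24, -0.93, -0.28]]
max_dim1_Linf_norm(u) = 2.59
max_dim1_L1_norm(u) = 4.49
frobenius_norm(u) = 5.55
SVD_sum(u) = [[0.98, -0.93, 2.30], [-0.39, 0.37, -0.92], [-0.09, 0.08, -0.21], [-0.71, 0.67, -1.67], [0.30, -0.28, 0.70]] + [[-0.13,  0.02,  0.06], [0.46,  -0.05,  -0.22], [1.35,  -0.15,  -0.64], [-1.59,  0.18,  0.75], [-2.32,  0.26,  1.09]] + [[0.20, 0.78, 0.23], [0.04, 0.15, 0.05], [0.47, 1.85, 0.55], [0.24, 0.94, 0.28], [0.11, 0.42, 0.12]]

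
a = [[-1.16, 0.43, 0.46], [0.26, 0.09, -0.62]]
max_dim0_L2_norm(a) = 1.19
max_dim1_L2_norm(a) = 1.32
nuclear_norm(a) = 1.90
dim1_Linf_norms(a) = [1.16, 0.62]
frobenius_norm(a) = 1.48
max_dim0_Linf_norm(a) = 1.16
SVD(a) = [[-0.94, 0.35], [0.35, 0.94]] @ diag([1.3944471439070336, 0.507658510072978]) @ [[0.84, -0.27, -0.46], [-0.31, 0.46, -0.83]]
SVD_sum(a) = [[-1.11, 0.35, 0.61],[0.41, -0.13, -0.22]] + [[-0.05, 0.08, -0.15],[-0.15, 0.22, -0.40]]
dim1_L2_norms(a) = [1.32, 0.68]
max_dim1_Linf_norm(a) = 1.16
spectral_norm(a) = 1.39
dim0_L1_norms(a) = [1.42, 0.52, 1.08]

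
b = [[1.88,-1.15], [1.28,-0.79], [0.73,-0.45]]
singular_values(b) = [2.8, 0.01]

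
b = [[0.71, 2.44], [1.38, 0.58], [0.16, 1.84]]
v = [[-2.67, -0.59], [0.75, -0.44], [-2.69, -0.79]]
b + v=[[-1.96, 1.85], [2.13, 0.14], [-2.53, 1.05]]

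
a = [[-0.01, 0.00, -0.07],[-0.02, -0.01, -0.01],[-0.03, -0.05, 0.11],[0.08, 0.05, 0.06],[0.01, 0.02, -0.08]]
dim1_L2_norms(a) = [0.07, 0.02, 0.12, 0.11, 0.08]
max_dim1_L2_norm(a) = 0.12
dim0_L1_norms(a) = [0.15, 0.13, 0.33]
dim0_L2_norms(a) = [0.09, 0.07, 0.16]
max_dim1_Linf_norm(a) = 0.11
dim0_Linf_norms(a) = [0.08, 0.05, 0.11]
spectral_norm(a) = 0.17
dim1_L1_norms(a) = [0.08, 0.04, 0.19, 0.19, 0.11]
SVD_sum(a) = [[-0.00, 0.01, -0.07], [-0.00, 0.0, -0.01], [0.0, -0.02, 0.11], [0.00, -0.01, 0.05], [-0.00, 0.01, -0.08]] + [[-0.01, -0.01, -0.00], [-0.02, -0.01, -0.00], [-0.04, -0.03, -0.00], [0.08, 0.06, 0.01], [0.01, 0.01, 0.0]] + [[0.0, -0.0, -0.00],[-0.00, 0.0, 0.00],[0.00, -0.00, -0.00],[0.0, -0.00, -0.00],[0.00, -0.0, -0.00]]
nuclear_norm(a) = 0.29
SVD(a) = [[-0.42, 0.12, -0.62], [-0.05, 0.2, 0.42], [0.69, 0.4, -0.52], [0.32, -0.88, -0.18], [-0.49, -0.12, -0.38]] @ diag([0.16683077101210866, 0.11232017031779902, 0.0071884061714681995]) @ [[0.03, -0.17, 0.99], [-0.79, -0.61, -0.08], [-0.61, 0.78, 0.15]]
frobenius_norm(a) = 0.20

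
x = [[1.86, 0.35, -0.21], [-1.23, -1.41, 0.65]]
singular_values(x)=[2.59, 0.92]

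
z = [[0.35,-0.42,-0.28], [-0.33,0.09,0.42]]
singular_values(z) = [0.78, 0.25]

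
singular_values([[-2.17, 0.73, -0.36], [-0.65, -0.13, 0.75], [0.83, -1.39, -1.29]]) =[2.77, 1.58, 0.72]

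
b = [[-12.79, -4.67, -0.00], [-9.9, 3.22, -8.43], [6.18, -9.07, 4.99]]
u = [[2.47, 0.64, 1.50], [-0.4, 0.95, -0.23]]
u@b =[[-28.66, -23.08, 2.09], [-5.71, 7.01, -9.16]]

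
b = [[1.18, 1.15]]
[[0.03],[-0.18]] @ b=[[0.04, 0.03], [-0.21, -0.21]]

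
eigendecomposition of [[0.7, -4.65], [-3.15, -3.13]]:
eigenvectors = [[0.89, 0.6],[-0.45, 0.8]]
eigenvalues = [3.06, -5.49]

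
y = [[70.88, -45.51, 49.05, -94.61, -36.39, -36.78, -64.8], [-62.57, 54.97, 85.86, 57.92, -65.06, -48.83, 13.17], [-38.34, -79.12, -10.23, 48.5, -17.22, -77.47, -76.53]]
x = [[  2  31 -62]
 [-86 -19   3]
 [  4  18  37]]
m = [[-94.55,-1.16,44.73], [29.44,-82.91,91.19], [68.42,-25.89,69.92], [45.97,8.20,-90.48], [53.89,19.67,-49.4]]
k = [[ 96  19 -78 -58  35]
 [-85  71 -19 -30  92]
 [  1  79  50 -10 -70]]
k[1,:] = [-85, 71, -19, -30, 92]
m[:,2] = [44.73, 91.19, 69.92, -90.48, -49.4]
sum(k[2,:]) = 50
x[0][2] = -62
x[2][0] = 4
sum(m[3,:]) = -36.31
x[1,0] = -86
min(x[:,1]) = -19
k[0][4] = 35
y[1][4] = -65.06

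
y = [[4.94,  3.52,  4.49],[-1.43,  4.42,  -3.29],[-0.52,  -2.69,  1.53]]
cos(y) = [[-2.38, -0.84, -3.74], [-0.59, 0.48, -1.11], [1.16, 0.09, 1.94]]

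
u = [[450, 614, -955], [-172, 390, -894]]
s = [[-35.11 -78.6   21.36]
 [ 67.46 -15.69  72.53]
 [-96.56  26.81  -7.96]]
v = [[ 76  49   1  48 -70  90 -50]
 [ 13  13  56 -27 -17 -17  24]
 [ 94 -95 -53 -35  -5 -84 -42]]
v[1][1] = 13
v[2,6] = -42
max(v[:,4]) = -5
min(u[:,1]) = 390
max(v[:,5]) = 90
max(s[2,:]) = 26.81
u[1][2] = -894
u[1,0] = -172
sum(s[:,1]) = -67.47999999999999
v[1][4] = -17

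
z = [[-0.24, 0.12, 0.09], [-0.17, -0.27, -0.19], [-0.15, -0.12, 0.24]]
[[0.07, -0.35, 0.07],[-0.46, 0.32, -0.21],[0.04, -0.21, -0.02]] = z @ [[0.44, 0.63, 0.07], [0.83, -0.92, 0.58], [0.87, -0.95, 0.23]]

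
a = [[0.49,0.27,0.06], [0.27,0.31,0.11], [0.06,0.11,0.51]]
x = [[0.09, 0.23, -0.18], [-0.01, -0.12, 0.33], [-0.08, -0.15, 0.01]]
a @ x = [[0.04, 0.07, 0.0], [0.01, 0.01, 0.05], [-0.04, -0.08, 0.03]]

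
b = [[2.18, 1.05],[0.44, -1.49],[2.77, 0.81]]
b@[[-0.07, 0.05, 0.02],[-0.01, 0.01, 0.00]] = [[-0.16, 0.12, 0.04], [-0.02, 0.01, 0.01], [-0.20, 0.15, 0.06]]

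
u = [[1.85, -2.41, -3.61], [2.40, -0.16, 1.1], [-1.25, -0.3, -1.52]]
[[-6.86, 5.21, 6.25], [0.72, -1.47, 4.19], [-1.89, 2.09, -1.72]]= u@[[-0.29, -0.02, 1.53], [0.57, -0.2, -1.75], [1.37, -1.32, 0.22]]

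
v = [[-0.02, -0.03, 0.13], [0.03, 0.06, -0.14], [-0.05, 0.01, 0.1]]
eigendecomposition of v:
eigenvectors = [[(-0.7+0j), (0.57+0.11j), 0.57-0.11j], [-0.63+0.00j, -0.70+0.00j, (-0.7-0j)], [(-0.34+0j), 0.13+0.40j, (0.13-0.4j)]]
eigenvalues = [(0.02+0j), (0.06+0.08j), (0.06-0.08j)]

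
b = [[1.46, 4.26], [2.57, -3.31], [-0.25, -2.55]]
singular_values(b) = [5.98, 2.95]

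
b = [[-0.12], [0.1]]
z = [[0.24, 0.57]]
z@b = [[0.03]]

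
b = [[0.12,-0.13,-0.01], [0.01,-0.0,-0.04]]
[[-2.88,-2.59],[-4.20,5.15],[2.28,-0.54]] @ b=[[-0.37, 0.37, 0.13],[-0.45, 0.55, -0.16],[0.27, -0.30, -0.00]]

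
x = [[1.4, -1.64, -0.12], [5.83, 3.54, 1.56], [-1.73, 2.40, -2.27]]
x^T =[[1.4, 5.83, -1.73], [-1.64, 3.54, 2.4], [-0.12, 1.56, -2.27]]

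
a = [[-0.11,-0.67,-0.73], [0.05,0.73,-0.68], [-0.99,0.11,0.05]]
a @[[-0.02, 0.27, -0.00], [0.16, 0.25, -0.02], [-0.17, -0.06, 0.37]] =[[0.02, -0.15, -0.26], [0.23, 0.24, -0.27], [0.03, -0.24, 0.02]]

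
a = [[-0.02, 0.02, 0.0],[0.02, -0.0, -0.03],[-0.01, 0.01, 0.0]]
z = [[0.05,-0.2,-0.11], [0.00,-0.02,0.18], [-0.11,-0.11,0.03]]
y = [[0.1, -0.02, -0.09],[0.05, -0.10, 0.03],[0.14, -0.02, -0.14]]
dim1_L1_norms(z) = [0.36, 0.2, 0.25]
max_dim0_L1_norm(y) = 0.29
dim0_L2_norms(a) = [0.03, 0.02, 0.03]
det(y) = 0.00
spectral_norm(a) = 0.04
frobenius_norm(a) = 0.05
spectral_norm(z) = 0.25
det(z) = 0.01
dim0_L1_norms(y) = [0.29, 0.14, 0.26]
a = z @ y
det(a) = 0.00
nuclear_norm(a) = 0.07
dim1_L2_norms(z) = [0.23, 0.18, 0.16]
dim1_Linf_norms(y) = [0.1, 0.1, 0.14]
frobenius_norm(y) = 0.27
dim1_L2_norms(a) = [0.03, 0.04, 0.01]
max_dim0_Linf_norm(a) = 0.03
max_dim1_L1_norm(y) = 0.3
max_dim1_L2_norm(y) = 0.2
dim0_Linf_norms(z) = [0.11, 0.2, 0.18]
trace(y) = -0.14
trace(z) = 0.06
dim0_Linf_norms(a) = [0.02, 0.02, 0.03]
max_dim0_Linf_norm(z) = 0.2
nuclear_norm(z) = 0.55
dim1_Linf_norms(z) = [0.2, 0.18, 0.11]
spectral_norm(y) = 0.24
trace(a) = -0.02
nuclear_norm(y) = 0.36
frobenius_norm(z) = 0.34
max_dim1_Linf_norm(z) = 0.2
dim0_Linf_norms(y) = [0.14, 0.1, 0.14]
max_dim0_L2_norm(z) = 0.23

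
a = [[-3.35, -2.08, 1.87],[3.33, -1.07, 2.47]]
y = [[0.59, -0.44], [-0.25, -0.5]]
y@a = [[-3.44, -0.76, 0.02],[-0.83, 1.06, -1.70]]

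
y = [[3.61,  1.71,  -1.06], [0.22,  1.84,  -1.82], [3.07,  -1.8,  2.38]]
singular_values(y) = [4.84, 4.33, 0.0]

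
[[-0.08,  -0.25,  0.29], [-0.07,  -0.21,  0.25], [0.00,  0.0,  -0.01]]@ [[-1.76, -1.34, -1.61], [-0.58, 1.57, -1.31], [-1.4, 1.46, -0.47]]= [[-0.12, 0.14, 0.32], [-0.1, 0.13, 0.27], [0.01, -0.01, 0.0]]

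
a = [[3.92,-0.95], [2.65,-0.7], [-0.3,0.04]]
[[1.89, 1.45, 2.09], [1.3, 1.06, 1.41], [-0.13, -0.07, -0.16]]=a @[[0.38, 0.06, 0.54],[-0.42, -1.28, 0.03]]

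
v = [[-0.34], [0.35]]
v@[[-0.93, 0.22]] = [[0.32, -0.07], [-0.33, 0.08]]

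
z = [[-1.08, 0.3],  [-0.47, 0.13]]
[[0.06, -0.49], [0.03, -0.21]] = z @ [[-0.11,0.36], [-0.19,-0.35]]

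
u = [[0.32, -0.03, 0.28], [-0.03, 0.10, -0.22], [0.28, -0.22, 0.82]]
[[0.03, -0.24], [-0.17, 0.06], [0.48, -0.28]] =u@[[-0.51, -0.73], [-0.47, 0.36], [0.63, 0.00]]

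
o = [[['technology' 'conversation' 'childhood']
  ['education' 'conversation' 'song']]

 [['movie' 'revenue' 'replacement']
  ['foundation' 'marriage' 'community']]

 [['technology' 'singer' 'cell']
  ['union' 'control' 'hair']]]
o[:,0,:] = [['technology', 'conversation', 'childhood'], ['movie', 'revenue', 'replacement'], ['technology', 'singer', 'cell']]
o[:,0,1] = ['conversation', 'revenue', 'singer']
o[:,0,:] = [['technology', 'conversation', 'childhood'], ['movie', 'revenue', 'replacement'], ['technology', 'singer', 'cell']]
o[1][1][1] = 'marriage'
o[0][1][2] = 'song'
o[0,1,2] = 'song'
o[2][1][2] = 'hair'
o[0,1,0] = 'education'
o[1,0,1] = 'revenue'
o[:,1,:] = [['education', 'conversation', 'song'], ['foundation', 'marriage', 'community'], ['union', 'control', 'hair']]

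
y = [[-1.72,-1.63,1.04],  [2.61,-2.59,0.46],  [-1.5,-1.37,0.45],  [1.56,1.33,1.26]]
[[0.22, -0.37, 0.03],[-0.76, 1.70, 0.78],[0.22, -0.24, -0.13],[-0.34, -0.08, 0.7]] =y @ [[-0.22,0.38,0.21],[0.06,-0.31,-0.03],[-0.06,-0.21,0.33]]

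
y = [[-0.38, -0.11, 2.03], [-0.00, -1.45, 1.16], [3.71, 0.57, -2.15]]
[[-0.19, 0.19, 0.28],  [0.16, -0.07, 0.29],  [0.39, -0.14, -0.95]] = y @ [[0.08, -0.0, -0.18], [-0.18, 0.13, -0.12], [-0.09, 0.10, 0.1]]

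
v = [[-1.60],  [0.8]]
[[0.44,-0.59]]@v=[[-1.18]]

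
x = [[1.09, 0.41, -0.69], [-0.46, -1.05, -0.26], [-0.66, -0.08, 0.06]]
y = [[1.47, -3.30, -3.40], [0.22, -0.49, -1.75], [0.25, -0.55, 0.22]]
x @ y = [[1.52, -3.42, -4.58], [-0.97, 2.18, 3.34], [-0.97, 2.18, 2.4]]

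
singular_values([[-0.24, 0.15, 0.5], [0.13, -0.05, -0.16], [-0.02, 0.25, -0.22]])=[0.63, 0.31, 0.04]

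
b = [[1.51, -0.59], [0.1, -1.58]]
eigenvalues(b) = [1.49, -1.56]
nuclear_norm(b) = 3.13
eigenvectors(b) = [[1.00, 0.19], [0.03, 0.98]]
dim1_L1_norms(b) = [2.1, 1.68]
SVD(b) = [[0.73, 0.69], [0.69, -0.73]] @ diag([1.9110757751691116, 1.217534139793123]) @ [[0.61, -0.79], [0.79, 0.61]]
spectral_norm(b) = 1.91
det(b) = -2.33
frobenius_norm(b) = 2.27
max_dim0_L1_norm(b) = 2.17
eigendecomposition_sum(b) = [[1.5, -0.29], [0.05, -0.01]] + [[0.01, -0.30], [0.05, -1.57]]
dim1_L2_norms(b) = [1.62, 1.58]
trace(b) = -0.07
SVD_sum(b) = [[0.85,  -1.10], [0.80,  -1.04]] + [[0.66, 0.51], [-0.70, -0.54]]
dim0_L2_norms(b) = [1.51, 1.69]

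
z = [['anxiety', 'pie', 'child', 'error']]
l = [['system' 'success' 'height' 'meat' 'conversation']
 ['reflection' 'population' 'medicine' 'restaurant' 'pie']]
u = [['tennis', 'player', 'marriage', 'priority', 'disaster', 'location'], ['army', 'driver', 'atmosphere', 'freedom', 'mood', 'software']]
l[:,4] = ['conversation', 'pie']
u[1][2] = 'atmosphere'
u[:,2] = ['marriage', 'atmosphere']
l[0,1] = 'success'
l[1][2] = 'medicine'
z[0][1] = 'pie'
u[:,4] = ['disaster', 'mood']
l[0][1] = 'success'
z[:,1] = ['pie']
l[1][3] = 'restaurant'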